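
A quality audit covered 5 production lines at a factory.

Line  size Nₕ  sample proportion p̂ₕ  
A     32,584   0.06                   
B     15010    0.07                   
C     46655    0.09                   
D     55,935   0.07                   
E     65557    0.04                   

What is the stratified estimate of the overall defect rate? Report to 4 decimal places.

0.0637

N = 32584 + 15010 + 46655 + 55935 + 65557 = 215741.
Overall proportion = Σ (Nₕ/N)·p̂ₕ.
Σ Nₕp̂ₕ = 1955.04 + 1050.7 + 4198.95 + 3915.45 + 2622.28 = 13742.42.
13742.42 / 215741 = 0.063699... → 0.0637.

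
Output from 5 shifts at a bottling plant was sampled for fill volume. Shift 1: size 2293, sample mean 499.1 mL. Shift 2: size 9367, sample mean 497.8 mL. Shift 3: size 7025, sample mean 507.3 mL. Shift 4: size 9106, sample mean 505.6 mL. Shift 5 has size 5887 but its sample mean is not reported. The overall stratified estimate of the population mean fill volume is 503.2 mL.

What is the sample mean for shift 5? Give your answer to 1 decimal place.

N = 2293 + 9367 + 7025 + 9106 + 5887 = 33678.
Overall total = μ·N = 503.2·33678 = 16946769.6.
Subtract the known strata: 2293·499.1 + 9367·497.8 + 7025·507.3 + 9106·505.6 = 13975105.
Remaining total for shift 5: 16946769.6 − 13975105 = 2971664.6.
Divide by its size: 2971664.6 / 5887 = 504.784... → 504.8.

504.8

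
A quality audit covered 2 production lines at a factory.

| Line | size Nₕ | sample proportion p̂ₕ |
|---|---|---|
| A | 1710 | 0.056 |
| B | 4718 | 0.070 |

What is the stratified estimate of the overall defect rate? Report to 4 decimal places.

0.0663

N = 1710 + 4718 = 6428.
Overall proportion = Σ (Nₕ/N)·p̂ₕ.
Σ Nₕp̂ₕ = 95.76 + 330.26 = 426.02.
426.02 / 6428 = 0.066276... → 0.0663.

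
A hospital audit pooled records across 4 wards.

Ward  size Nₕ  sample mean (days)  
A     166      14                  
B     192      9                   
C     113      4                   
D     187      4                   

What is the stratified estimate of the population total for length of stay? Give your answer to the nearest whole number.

5252

Estimate total by summing Nₕ·x̄ₕ over strata.
166·14 + 192·9 + 113·4 + 187·4 = 2324 + 1728 + 452 + 748 = 5252.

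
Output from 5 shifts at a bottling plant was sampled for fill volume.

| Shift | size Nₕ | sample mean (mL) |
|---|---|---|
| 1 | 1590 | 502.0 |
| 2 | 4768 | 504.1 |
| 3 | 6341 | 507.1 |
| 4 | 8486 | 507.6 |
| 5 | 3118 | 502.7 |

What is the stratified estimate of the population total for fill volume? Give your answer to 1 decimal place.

Population total = Σ Nₕ·x̄ₕ (each stratum's size times its mean).
1590·502.0 + 4768·504.1 + 6341·507.1 + 8486·507.6 + 3118·502.7 = 798180 + 2403548.8 + 3215521.1 + 4307493.6 + 1567418.6 = 12292162.1.

12292162.1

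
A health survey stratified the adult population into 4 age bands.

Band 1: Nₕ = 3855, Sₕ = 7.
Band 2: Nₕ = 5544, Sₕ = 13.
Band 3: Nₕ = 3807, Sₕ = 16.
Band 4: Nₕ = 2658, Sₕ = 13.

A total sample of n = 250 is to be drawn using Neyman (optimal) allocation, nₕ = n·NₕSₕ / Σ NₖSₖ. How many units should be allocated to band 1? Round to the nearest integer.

Σ NₕSₕ = 3855·7 + 5544·13 + 3807·16 + 2658·13 = 194523.
Share for 1: 26985/194523 = 0.13872.
n_1 = 250 × 0.13872 = 34.681... → 35.

35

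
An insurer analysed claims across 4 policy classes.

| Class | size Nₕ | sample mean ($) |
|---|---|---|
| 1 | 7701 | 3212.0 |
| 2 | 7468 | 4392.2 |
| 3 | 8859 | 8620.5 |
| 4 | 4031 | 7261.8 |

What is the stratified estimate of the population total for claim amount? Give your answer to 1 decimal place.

163177886.9

Estimate total by summing Nₕ·x̄ₕ over strata.
7701·3212.0 + 7468·4392.2 + 8859·8620.5 + 4031·7261.8 = 24735612 + 32800949.6 + 76369009.5 + 29272315.8 = 163177886.9.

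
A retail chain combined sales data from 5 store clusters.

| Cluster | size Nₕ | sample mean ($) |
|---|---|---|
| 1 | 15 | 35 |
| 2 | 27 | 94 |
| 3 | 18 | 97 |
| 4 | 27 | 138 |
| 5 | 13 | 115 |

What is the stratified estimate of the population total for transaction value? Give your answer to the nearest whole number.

Estimate total by summing Nₕ·x̄ₕ over strata.
15·35 + 27·94 + 18·97 + 27·138 + 13·115 = 525 + 2538 + 1746 + 3726 + 1495 = 10030.

10030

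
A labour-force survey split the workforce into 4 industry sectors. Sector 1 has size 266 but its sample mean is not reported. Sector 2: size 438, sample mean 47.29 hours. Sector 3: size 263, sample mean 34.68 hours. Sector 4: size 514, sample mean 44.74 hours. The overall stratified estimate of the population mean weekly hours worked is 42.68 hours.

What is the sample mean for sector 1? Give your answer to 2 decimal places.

39.02

Σ Nₕx̄ₕ = N·μ, so 266·x̄_1 = 1481·42.68 − (438·47.29 + 263·34.68 + 514·44.74).
= 63209.08 − 52830.22 = 10378.86.
x̄_1 = 10378.86 / 266 = 39.0183... → 39.02.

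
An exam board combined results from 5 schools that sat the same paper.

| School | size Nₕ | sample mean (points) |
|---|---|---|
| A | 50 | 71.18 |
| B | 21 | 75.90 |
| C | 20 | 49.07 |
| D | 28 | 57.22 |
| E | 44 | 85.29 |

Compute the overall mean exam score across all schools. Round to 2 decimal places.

70.49

N = 50 + 21 + 20 + 28 + 44 = 163.
The stratified mean weights each stratum mean by its population share Nₕ/N.
Σ Nₕx̄ₕ = 50·71.18 + 21·75.90 + 20·49.07 + 28·57.22 + 44·85.29 = 3559 + 1593.9 + 981.4 + 1602.16 + 3752.76 = 11489.22.
Divide by N: 11489.22 / 163 = 70.4860... → 70.49.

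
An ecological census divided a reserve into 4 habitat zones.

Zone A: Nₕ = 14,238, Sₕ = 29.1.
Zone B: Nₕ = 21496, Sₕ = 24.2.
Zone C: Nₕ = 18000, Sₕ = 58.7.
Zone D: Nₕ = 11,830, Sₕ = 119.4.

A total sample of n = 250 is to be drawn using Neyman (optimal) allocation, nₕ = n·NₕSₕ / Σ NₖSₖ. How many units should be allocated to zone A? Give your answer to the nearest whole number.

30

A: NₕSₕ = 14238·29.1 = 414325.8
B: NₕSₕ = 21496·24.2 = 520203.2
C: NₕSₕ = 18000·58.7 = 1056600
D: NₕSₕ = 11830·119.4 = 1412502
Σ NₕSₕ = 3403631.
n_A = 250·414325.8/3403631 = 30.433... → 30.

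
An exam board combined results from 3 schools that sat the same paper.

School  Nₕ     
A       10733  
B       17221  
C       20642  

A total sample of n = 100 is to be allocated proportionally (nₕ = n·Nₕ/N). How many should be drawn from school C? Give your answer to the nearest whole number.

Share of school C = 20642/48596 = 0.42477.
Allocate 100 × 0.42477 = 42.477... → 42.

42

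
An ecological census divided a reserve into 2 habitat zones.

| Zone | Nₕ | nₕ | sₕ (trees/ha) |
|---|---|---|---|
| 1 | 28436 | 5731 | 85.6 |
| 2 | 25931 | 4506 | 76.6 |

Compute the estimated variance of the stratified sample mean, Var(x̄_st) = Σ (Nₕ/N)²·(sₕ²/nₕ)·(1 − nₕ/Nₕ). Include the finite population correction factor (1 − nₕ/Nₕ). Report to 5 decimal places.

0.52404

N = 54367. Term for each stratum: Wₕ²sₕ²/nₕ·(1−nₕ/Nₕ).
Var(x̄_st) = 0.27927779 + 0.24475733 = 0.52403512 → 0.52404.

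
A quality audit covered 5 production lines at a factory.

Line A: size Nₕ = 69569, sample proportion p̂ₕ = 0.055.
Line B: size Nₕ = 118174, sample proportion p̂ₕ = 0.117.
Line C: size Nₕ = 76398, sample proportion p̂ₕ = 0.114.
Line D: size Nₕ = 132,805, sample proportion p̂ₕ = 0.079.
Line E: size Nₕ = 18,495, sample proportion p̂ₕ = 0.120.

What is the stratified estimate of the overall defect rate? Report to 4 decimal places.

Wₕ = Nₕ/N with N = 415441: 0.1675, 0.2845, 0.1839, 0.3197, 0.0445.
p̂_st = 0.1675·0.055 + 0.2845·0.117 + 0.1839·0.114 + 0.3197·0.079 + 0.0445·0.120 ≈ 0.094052... → 0.0941.

0.0941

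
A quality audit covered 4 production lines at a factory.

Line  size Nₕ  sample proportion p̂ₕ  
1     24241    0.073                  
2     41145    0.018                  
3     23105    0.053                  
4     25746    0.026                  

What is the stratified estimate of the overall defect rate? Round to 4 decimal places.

Wₕ = Nₕ/N with N = 114237: 0.2122, 0.3602, 0.2023, 0.2254.
p̂_st = 0.2122·0.073 + 0.3602·0.018 + 0.2023·0.053 + 0.2254·0.026 ≈ 0.038553... → 0.0386.

0.0386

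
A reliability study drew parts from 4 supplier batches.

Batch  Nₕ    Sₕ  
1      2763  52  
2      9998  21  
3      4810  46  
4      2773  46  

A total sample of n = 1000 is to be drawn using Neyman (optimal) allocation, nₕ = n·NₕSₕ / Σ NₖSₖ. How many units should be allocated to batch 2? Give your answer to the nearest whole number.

Σ NₕSₕ = 2763·52 + 9998·21 + 4810·46 + 2773·46 = 702452.
Share for 2: 209958/702452 = 0.29889.
n_2 = 1000 × 0.29889 = 298.893... → 299.

299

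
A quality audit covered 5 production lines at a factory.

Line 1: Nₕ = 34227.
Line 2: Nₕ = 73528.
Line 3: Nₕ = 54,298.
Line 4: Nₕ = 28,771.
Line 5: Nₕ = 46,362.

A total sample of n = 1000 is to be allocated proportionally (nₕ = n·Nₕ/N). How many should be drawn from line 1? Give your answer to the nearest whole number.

Share of line 1 = 34227/237186 = 0.14430.
Allocate 1000 × 0.14430 = 144.304... → 144.

144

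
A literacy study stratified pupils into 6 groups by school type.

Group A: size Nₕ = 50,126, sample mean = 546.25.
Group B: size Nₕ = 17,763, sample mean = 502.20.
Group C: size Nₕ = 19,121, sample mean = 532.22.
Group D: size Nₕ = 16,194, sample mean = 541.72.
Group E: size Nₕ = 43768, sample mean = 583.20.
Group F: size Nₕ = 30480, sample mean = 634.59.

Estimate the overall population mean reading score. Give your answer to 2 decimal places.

564.20

x̄_st = (Σ Nₕx̄ₕ) / (Σ Nₕ) = (50126·546.25 + 17763·502.20 + 19121·532.22 + 16194·541.72 + 43768·583.20 + 30480·634.59) / 177452
= 100118899.2 / 177452 = 564.2027... → 564.20.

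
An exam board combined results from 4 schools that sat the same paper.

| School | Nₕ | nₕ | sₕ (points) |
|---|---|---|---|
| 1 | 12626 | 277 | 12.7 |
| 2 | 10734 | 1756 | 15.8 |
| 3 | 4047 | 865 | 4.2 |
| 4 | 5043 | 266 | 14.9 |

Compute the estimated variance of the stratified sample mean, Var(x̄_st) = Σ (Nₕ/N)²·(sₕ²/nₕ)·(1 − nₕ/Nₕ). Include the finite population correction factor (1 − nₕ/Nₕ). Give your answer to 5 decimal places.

0.11857

N = 32450. Term for each stratum: Wₕ²sₕ²/nₕ·(1−nₕ/Nₕ).
Var(x̄_st) = 0.08621758 + 0.01301072 + 0.00024939 + 0.01909439 = 0.11857209 → 0.11857.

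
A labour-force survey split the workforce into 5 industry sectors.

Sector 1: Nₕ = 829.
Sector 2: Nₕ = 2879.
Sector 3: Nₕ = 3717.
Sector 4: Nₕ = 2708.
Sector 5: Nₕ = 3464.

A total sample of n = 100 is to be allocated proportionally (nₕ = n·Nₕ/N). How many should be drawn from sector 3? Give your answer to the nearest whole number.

Share of sector 3 = 3717/13597 = 0.27337.
Allocate 100 × 0.27337 = 27.337... → 27.

27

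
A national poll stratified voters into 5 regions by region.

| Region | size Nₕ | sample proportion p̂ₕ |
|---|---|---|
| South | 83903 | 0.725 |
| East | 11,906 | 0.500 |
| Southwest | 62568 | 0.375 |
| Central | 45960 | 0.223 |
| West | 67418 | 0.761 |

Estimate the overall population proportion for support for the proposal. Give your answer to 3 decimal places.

N = 83903 + 11906 + 62568 + 45960 + 67418 = 271755.
Overall proportion = Σ (Nₕ/N)·p̂ₕ.
Σ Nₕp̂ₕ = 60829.675 + 5953 + 23463 + 10249.08 + 51305.098 = 151799.853.
151799.853 / 271755 = 0.55859... → 0.559.

0.559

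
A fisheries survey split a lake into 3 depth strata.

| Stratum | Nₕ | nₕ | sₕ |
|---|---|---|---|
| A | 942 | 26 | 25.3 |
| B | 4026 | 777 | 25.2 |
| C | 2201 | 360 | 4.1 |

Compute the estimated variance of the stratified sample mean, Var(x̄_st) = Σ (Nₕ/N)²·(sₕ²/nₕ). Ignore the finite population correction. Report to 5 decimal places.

N = 7169; Wₕ = Nₕ/N.
stratum A: (942/7169)²·25.3²/26 = 0.42506206
stratum B: (4026/7169)²·25.2²/777 = 0.25775698
stratum C: (2201/7169)²·4.1²/360 = 0.00440137
Sum = 0.68722041 → 0.68722.

0.68722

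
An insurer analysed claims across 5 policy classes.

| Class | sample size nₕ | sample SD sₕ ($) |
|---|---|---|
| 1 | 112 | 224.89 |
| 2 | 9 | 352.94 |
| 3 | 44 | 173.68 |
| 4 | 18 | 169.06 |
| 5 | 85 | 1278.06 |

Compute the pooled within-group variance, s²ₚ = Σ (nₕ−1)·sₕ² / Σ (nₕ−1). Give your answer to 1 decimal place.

1: (112−1)·224.89² = 111·50575.5121 = 5613881.8431
2: (9−1)·352.94² = 8·124566.6436 = 996533.1488
3: (44−1)·173.68² = 43·30164.7424 = 1297083.9232
4: (18−1)·169.06² = 17·28581.2836 = 485881.8212
5: (85−1)·1278.06² = 84·1633437.3636 = 137208738.5424
Numerator = 145602119.2787; denominator = Σ(nₕ−1) = 263.
s²ₚ = 145602119.2787/263 = 553620.225... → 553620.2.

553620.2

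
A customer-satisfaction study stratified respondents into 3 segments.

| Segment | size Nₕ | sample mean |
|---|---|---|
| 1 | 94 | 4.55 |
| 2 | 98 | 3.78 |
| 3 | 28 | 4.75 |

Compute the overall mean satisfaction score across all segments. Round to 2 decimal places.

N = 220; weights Wₕ = Nₕ/N = (0.4273, 0.4455, 0.1273).
x̄_st = Σ Wₕ·x̄ₕ = 0.4273·4.55 + 0.4455·3.78 + 0.1273·4.75 ≈ 4.2325...
→ 4.23.

4.23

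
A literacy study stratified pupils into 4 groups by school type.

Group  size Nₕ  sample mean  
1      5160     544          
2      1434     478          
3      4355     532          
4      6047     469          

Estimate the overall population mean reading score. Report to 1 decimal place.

N = 5160 + 1434 + 4355 + 6047 = 16996.
Overall mean = Σ (Nₕ/N)·x̄ₕ — weight by population share, not a simple average.
Σ Nₕx̄ₕ = 5160·544 + 1434·478 + 4355·532 + 6047·469 = 2807040 + 685452 + 2316860 + 2836043 = 8645395.
Divide by N: 8645395 / 16996 = 508.672... → 508.7.

508.7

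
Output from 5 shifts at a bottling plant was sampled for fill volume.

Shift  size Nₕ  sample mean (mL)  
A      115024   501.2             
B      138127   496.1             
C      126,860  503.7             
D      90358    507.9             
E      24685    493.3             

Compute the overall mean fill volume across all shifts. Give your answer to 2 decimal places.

x̄_st = (Σ Nₕx̄ₕ) / (Σ Nₕ) = (115024·501.2 + 138127·496.1 + 126860·503.7 + 90358·507.9 + 24685·493.3) / 495054
= 248144154.2 / 495054 = 501.2466... → 501.25.

501.25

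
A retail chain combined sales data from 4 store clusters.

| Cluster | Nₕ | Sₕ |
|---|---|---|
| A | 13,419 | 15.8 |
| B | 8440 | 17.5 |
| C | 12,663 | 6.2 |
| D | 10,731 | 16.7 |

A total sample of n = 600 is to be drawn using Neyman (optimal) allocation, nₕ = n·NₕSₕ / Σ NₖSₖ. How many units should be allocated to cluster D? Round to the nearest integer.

174

A: NₕSₕ = 13419·15.8 = 212020.2
B: NₕSₕ = 8440·17.5 = 147700
C: NₕSₕ = 12663·6.2 = 78510.6
D: NₕSₕ = 10731·16.7 = 179207.7
Σ NₕSₕ = 617438.5.
n_D = 600·179207.7/617438.5 = 174.146... → 174.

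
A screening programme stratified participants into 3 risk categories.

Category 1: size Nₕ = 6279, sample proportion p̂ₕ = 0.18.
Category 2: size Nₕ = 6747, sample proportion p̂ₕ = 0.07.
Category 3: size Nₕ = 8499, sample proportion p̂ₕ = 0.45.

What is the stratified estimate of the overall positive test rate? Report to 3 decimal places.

Wₕ = Nₕ/N with N = 21525: 0.2917, 0.3134, 0.3948.
p̂_st = 0.2917·0.18 + 0.3134·0.07 + 0.3948·0.45 ≈ 0.25213... → 0.252.

0.252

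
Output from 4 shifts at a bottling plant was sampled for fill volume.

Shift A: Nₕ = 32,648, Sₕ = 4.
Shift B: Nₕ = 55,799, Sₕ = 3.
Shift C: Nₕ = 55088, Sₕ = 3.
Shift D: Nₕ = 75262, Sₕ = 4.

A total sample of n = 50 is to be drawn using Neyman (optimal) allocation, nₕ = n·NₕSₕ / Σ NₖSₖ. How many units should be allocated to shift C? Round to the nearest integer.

Σ NₕSₕ = 32648·4 + 55799·3 + 55088·3 + 75262·4 = 764301.
Share for C: 165264/764301 = 0.21623.
n_C = 50 × 0.21623 = 10.811... → 11.

11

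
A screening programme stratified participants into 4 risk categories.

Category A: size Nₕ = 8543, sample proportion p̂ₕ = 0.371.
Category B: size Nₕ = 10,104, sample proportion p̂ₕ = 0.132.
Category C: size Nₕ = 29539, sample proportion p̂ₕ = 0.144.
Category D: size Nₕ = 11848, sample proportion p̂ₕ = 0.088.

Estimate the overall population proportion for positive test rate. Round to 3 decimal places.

0.163

Wₕ = Nₕ/N with N = 60034: 0.1423, 0.1683, 0.4920, 0.1974.
p̂_st = 0.1423·0.371 + 0.1683·0.132 + 0.4920·0.144 + 0.1974·0.088 ≈ 0.16323... → 0.163.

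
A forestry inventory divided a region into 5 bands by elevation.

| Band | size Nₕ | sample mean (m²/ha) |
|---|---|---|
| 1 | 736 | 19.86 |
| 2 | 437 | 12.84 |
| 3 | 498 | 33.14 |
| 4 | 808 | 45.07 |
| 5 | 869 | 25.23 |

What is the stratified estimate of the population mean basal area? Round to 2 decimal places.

28.40

x̄_st = (Σ Nₕx̄ₕ) / (Σ Nₕ) = (736·19.86 + 437·12.84 + 498·33.14 + 808·45.07 + 869·25.23) / 3348
= 95073.19 / 3348 = 28.3970... → 28.40.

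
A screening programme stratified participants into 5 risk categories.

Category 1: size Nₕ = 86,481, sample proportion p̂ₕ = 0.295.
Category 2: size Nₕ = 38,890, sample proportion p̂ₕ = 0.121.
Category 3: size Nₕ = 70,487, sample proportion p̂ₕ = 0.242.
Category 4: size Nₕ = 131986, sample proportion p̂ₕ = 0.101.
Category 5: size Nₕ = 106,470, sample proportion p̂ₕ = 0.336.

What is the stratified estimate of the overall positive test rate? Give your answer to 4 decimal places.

0.2219

Wₕ = Nₕ/N with N = 434314: 0.1991, 0.0895, 0.1623, 0.3039, 0.2451.
p̂_st = 0.1991·0.295 + 0.0895·0.121 + 0.1623·0.242 + 0.3039·0.101 + 0.2451·0.336 ≈ 0.221913... → 0.2219.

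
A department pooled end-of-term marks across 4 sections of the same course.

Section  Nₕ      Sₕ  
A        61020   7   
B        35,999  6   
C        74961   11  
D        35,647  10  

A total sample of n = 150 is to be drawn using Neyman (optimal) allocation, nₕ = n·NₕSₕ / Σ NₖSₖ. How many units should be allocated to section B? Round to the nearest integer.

18

Σ NₕSₕ = 61020·7 + 35999·6 + 74961·11 + 35647·10 = 1824175.
Share for B: 215994/1824175 = 0.11841.
n_B = 150 × 0.11841 = 17.761... → 18.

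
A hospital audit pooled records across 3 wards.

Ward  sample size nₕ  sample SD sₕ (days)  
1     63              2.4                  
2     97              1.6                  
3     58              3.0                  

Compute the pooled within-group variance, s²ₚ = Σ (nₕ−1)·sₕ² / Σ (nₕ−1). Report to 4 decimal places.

5.1901

Degrees of freedom: 62 + 96 + 57 = 215.
Σ(nₕ−1)sₕ² = 62·5.76 + 96·2.56 + 57·9 = 1115.88.
s²ₚ = 1115.88 / 215 = 5.190140... → 5.1901.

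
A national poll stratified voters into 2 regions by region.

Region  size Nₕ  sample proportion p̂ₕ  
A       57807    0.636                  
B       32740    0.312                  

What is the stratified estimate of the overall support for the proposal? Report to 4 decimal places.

0.5188

Wₕ = Nₕ/N with N = 90547: 0.6384, 0.3616.
p̂_st = 0.6384·0.636 + 0.3616·0.312 ≈ 0.518848... → 0.5188.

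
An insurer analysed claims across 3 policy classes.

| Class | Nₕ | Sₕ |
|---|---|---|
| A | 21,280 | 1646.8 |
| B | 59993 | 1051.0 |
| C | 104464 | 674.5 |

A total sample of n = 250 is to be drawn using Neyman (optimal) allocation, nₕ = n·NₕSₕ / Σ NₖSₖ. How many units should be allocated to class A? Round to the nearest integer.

A: NₕSₕ = 21280·1646.8 = 35043904
B: NₕSₕ = 59993·1051.0 = 63052643
C: NₕSₕ = 104464·674.5 = 70460968
Σ NₕSₕ = 168557515.
n_A = 250·35043904/168557515 = 51.976... → 52.

52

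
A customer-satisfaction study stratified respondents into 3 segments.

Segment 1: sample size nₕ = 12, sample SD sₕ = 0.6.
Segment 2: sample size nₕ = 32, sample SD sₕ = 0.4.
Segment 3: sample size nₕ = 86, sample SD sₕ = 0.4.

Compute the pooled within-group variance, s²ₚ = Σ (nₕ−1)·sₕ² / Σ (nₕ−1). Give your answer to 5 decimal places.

Degrees of freedom: 11 + 31 + 85 = 127.
Σ(nₕ−1)sₕ² = 11·0.36 + 31·0.16 + 85·0.16 = 22.52.
s²ₚ = 22.52 / 127 = 0.1773228... → 0.17732.

0.17732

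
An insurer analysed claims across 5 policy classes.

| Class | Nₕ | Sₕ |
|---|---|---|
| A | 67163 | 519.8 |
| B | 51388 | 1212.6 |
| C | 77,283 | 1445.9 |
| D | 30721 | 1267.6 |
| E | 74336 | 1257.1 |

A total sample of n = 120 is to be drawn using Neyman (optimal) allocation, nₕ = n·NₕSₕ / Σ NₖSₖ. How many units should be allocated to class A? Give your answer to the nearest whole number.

A: NₕSₕ = 67163·519.8 = 34911327.4
B: NₕSₕ = 51388·1212.6 = 62313088.8
C: NₕSₕ = 77283·1445.9 = 111743489.7
D: NₕSₕ = 30721·1267.6 = 38941939.6
E: NₕSₕ = 74336·1257.1 = 93447785.6
Σ NₕSₕ = 341357631.1.
n_A = 120·34911327.4/341357631.1 = 12.273... → 12.

12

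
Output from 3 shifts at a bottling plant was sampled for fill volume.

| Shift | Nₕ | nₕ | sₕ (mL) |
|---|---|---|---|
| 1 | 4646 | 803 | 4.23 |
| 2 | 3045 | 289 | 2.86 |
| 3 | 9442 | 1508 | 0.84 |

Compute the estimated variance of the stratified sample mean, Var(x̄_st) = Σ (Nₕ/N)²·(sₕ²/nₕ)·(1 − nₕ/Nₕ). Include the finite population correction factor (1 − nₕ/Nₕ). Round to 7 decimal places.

N = 17133. Term for each stratum: Wₕ²sₕ²/nₕ·(1−nₕ/Nₕ).
Var(x̄_st) = 0.0013553390 + 0.0008091591 + 0.0001194116 = 0.0022839097 → 0.0022839.

0.0022839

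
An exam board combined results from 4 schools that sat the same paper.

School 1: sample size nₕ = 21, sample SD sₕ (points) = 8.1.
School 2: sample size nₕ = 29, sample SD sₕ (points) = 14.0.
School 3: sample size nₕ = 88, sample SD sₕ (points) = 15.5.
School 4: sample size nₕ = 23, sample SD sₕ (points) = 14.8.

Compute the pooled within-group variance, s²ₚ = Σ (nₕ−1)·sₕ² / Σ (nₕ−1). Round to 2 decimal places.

207.14

1: (21−1)·8.1² = 20·65.61 = 1312.2
2: (29−1)·14.0² = 28·196 = 5488
3: (88−1)·15.5² = 87·240.25 = 20901.75
4: (23−1)·14.8² = 22·219.04 = 4818.88
Numerator = 32520.83; denominator = Σ(nₕ−1) = 157.
s²ₚ = 32520.83/157 = 207.1390... → 207.14.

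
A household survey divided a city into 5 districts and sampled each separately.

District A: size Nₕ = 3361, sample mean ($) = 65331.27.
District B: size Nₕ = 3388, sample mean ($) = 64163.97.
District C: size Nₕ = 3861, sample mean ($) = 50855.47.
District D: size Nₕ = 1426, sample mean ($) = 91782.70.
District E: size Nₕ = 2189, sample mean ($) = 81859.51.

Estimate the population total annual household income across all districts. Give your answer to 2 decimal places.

943391496.09

A: 3361·65331.27 = 219578398.47
B: 3388·64163.97 = 217387530.36
C: 3861·50855.47 = 196352969.67
D: 1426·91782.70 = 130882130.2
E: 2189·81859.51 = 179190467.39
τ̂ = Σ Nₕx̄ₕ = 943391496.09.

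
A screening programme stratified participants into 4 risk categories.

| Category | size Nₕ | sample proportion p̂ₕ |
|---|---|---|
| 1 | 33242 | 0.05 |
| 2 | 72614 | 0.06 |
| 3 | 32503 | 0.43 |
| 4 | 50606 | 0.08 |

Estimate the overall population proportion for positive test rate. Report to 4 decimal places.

N = 33242 + 72614 + 32503 + 50606 = 188965.
Overall proportion = Σ (Nₕ/N)·p̂ₕ.
Σ Nₕp̂ₕ = 1662.1 + 4356.84 + 13976.29 + 4048.48 = 24043.71.
24043.71 / 188965 = 0.127239... → 0.1272.

0.1272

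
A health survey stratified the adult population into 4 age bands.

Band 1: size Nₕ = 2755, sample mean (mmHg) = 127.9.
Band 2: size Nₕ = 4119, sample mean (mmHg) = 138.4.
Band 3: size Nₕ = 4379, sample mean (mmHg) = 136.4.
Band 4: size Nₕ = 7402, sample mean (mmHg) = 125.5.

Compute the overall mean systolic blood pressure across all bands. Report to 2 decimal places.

131.26

x̄_st = (Σ Nₕx̄ₕ) / (Σ Nₕ) = (2755·127.9 + 4119·138.4 + 4379·136.4 + 7402·125.5) / 18655
= 2448680.7 / 18655 = 131.2614... → 131.26.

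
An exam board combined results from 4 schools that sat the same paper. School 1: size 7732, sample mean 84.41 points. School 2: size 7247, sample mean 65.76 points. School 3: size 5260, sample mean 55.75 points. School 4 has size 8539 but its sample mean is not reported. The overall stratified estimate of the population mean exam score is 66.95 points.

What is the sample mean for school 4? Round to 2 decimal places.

N = 7732 + 7247 + 5260 + 8539 = 28778.
Overall total = μ·N = 66.95·28778 = 1926687.1.
Subtract the known strata: 7732·84.41 + 7247·65.76 + 5260·55.75 = 1422465.84.
Remaining total for school 4: 1926687.1 − 1422465.84 = 504221.26.
Divide by its size: 504221.26 / 8539 = 59.0492... → 59.05.

59.05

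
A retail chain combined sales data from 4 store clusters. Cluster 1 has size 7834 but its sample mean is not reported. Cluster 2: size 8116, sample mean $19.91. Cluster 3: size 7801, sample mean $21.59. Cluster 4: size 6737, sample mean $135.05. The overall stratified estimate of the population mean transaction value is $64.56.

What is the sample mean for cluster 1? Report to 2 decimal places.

92.99

N = 7834 + 8116 + 7801 + 6737 = 30488.
Overall total = μ·N = 64.56·30488 = 1968305.28.
Subtract the known strata: 8116·19.91 + 7801·21.59 + 6737·135.05 = 1239845.
Remaining total for cluster 1: 1968305.28 − 1239845 = 728460.28.
Divide by its size: 728460.28 / 7834 = 92.9870... → 92.99.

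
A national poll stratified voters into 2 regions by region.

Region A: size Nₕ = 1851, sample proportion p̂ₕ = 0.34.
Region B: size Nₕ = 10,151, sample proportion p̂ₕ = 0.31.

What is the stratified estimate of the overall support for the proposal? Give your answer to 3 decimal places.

0.315

N = 1851 + 10151 = 12002.
Overall proportion = Σ (Nₕ/N)·p̂ₕ.
Σ Nₕp̂ₕ = 629.34 + 3146.81 = 3776.15.
3776.15 / 12002 = 0.31463... → 0.315.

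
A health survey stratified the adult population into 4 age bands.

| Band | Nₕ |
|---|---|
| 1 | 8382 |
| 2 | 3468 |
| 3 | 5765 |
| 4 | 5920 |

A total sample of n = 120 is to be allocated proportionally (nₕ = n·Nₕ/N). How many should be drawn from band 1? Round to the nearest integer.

43

Share of band 1 = 8382/23535 = 0.35615.
Allocate 120 × 0.35615 = 42.738... → 43.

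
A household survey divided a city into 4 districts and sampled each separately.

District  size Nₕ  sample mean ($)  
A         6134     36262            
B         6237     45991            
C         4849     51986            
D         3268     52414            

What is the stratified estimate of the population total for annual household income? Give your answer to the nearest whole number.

932646041

Population total = Σ Nₕ·x̄ₕ (each stratum's size times its mean).
6134·36262 + 6237·45991 + 4849·51986 + 3268·52414 = 222431108 + 286845867 + 252080114 + 171288952 = 932646041.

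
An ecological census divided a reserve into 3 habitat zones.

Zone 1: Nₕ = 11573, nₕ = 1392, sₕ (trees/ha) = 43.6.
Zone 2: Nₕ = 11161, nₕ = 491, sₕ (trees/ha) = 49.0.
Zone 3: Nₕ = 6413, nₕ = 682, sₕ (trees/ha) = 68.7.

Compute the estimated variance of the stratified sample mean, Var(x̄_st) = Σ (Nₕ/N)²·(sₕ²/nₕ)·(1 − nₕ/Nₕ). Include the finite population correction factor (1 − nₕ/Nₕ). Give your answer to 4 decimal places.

N = 29147. Term for each stratum: Wₕ²sₕ²/nₕ·(1−nₕ/Nₕ).
Var(x̄_st) = 0.1894011 + 0.6854732 + 0.2993871 = 1.1742613 → 1.1743.

1.1743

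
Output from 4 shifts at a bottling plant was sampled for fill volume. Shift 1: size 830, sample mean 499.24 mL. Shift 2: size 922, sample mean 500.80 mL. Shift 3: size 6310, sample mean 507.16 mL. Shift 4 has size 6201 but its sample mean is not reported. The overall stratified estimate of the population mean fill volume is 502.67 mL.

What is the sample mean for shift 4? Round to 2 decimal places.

Σ Nₕx̄ₕ = N·μ, so 6201·x̄_4 = 14263·502.67 − (830·499.24 + 922·500.80 + 6310·507.16).
= 7169582.21 − 4076286.4 = 3093295.81.
x̄_4 = 3093295.81 / 6201 = 498.8382... → 498.84.

498.84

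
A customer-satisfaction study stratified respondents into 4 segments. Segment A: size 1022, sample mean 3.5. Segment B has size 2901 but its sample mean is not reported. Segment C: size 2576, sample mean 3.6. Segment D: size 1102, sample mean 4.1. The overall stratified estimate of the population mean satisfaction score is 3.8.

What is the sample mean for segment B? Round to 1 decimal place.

4.0

N = 1022 + 2901 + 2576 + 1102 = 7601.
Overall total = μ·N = 3.8·7601 = 28883.8.
Subtract the known strata: 1022·3.5 + 2576·3.6 + 1102·4.1 = 17368.8.
Remaining total for segment B: 28883.8 − 17368.8 = 11515.
Divide by its size: 11515 / 2901 = 3.969... → 4.0.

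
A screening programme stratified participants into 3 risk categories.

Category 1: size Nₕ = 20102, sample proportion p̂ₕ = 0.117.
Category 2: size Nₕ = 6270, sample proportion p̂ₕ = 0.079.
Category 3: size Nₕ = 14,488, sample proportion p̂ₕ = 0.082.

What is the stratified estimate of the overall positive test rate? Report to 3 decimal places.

N = 20102 + 6270 + 14488 = 40860.
Overall proportion = Σ (Nₕ/N)·p̂ₕ.
Σ Nₕp̂ₕ = 2351.934 + 495.33 + 1188.016 = 4035.28.
4035.28 / 40860 = 0.09876... → 0.099.

0.099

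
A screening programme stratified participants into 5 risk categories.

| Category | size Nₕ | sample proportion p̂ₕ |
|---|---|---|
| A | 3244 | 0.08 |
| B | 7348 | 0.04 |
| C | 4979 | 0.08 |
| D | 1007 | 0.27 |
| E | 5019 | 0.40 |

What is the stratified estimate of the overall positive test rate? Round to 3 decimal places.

N = 3244 + 7348 + 4979 + 1007 + 5019 = 21597.
Overall proportion = Σ (Nₕ/N)·p̂ₕ.
Σ Nₕp̂ₕ = 259.52 + 293.92 + 398.32 + 271.89 + 2007.6 = 3231.25.
3231.25 / 21597 = 0.14962... → 0.150.

0.150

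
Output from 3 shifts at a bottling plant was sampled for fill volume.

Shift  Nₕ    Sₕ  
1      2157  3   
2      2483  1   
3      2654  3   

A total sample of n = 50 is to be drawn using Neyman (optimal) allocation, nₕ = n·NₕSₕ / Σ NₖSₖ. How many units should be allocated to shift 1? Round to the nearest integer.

Σ NₕSₕ = 2157·3 + 2483·1 + 2654·3 = 16916.
Share for 1: 6471/16916 = 0.38254.
n_1 = 50 × 0.38254 = 19.127... → 19.

19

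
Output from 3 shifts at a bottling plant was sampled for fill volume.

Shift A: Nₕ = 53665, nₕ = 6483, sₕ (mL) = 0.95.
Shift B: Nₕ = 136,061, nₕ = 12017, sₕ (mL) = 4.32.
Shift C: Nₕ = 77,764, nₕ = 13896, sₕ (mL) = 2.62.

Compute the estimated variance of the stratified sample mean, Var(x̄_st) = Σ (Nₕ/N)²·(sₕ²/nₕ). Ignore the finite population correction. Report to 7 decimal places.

0.0004492

N = 267490; Wₕ = Nₕ/N.
shift A: (53665/267490)²·0.95²/6483 = 0.0000056032
shift B: (136061/267490)²·4.32²/12017 = 0.0004018127
shift C: (77764/267490)²·2.62²/13896 = 0.0000417498
Sum = 0.0004491658 → 0.0004492.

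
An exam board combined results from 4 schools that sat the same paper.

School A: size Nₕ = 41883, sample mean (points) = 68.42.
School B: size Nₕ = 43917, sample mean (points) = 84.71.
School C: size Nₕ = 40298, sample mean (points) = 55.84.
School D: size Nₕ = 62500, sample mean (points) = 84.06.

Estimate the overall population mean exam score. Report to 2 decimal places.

N = 41883 + 43917 + 40298 + 62500 = 188598.
Overall mean = Σ (Nₕ/N)·x̄ₕ — weight by population share, not a simple average.
Σ Nₕx̄ₕ = 41883·68.42 + 43917·84.71 + 40298·55.84 + 62500·84.06 = 2865634.86 + 3720209.07 + 2250240.32 + 5253750 = 14089834.25.
Divide by N: 14089834.25 / 188598 = 74.7083... → 74.71.

74.71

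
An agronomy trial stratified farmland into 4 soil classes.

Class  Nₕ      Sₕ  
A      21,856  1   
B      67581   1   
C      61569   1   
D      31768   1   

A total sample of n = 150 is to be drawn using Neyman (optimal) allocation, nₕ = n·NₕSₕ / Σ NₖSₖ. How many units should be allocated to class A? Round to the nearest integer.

18

A: NₕSₕ = 21856·1 = 21856
B: NₕSₕ = 67581·1 = 67581
C: NₕSₕ = 61569·1 = 61569
D: NₕSₕ = 31768·1 = 31768
Σ NₕSₕ = 182774.
n_A = 150·21856/182774 = 17.937... → 18.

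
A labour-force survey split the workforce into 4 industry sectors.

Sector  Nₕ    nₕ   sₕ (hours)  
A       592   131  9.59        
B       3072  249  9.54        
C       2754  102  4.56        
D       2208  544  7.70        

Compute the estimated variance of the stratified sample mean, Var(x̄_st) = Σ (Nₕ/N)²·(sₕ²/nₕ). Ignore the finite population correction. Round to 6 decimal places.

N = 8626; Wₕ = Nₕ/N.
sector A: (592/8626)²·9.59²/131 = 0.003306667
sector B: (3072/8626)²·9.54²/249 = 0.046357597
sector C: (2754/8626)²·4.56²/102 = 0.020779662
sector D: (2208/8626)²·7.70²/544 = 0.007141045
Sum = 0.077584971 → 0.077585.

0.077585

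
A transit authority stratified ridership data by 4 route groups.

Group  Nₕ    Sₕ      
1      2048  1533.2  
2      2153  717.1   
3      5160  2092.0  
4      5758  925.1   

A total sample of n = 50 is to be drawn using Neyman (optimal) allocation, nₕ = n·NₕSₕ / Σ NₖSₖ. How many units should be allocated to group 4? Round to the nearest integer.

13

Σ NₕSₕ = 2048·1533.2 + 2153·717.1 + 5160·2092.0 + 5758·925.1 = 20805355.7.
Share for 4: 5326725.8/20805355.7 = 0.25603.
n_4 = 50 × 0.25603 = 12.801... → 13.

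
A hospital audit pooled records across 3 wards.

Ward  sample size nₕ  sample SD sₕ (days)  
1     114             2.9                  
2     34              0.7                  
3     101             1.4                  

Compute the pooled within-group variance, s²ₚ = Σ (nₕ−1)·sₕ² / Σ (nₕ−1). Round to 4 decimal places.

4.7256

Degrees of freedom: 113 + 33 + 100 = 246.
Σ(nₕ−1)sₕ² = 113·8.41 + 33·0.49 + 100·1.96 = 1162.5.
s²ₚ = 1162.5 / 246 = 4.725610... → 4.7256.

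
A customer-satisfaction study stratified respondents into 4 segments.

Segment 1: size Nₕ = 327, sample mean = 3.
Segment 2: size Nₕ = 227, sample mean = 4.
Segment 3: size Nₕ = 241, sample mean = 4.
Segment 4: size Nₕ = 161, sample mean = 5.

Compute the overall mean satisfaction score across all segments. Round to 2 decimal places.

3.83

N = 327 + 227 + 241 + 161 = 956.
Weight each subgroup mean by Nₕ/N and sum.
Σ Nₕx̄ₕ = 327·3 + 227·4 + 241·4 + 161·5 = 981 + 908 + 964 + 805 = 3658.
Divide by N: 3658 / 956 = 3.8264... → 3.83.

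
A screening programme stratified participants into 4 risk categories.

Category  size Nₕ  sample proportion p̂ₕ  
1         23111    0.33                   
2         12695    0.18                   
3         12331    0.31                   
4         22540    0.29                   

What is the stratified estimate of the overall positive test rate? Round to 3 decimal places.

N = 23111 + 12695 + 12331 + 22540 = 70677.
Overall proportion = Σ (Nₕ/N)·p̂ₕ.
Σ Nₕp̂ₕ = 7626.63 + 2285.1 + 3822.61 + 6536.6 = 20270.94.
20270.94 / 70677 = 0.28681... → 0.287.

0.287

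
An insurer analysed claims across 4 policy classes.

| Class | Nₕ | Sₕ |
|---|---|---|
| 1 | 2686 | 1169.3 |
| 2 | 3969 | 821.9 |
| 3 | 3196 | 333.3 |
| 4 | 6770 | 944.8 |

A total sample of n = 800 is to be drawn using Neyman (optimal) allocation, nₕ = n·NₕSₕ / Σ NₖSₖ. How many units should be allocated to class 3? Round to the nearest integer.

61

Σ NₕSₕ = 2686·1169.3 + 3969·821.9 + 3196·333.3 + 6770·944.8 = 13864383.7.
Share for 3: 1065226.8/13864383.7 = 0.07683.
n_3 = 800 × 0.07683 = 61.466... → 61.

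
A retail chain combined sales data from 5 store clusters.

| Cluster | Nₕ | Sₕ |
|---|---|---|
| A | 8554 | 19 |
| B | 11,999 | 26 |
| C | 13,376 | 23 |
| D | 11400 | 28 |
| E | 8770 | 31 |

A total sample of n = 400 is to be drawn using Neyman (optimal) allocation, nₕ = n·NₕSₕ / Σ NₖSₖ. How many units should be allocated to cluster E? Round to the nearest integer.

79

Σ NₕSₕ = 8554·19 + 11999·26 + 13376·23 + 11400·28 + 8770·31 = 1373218.
Share for E: 271870/1373218 = 0.19798.
n_E = 400 × 0.19798 = 79.192... → 79.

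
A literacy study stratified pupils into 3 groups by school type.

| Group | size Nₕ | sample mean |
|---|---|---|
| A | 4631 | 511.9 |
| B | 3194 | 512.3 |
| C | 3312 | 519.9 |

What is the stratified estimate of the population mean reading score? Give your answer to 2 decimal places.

514.39

x̄_st = (Σ Nₕx̄ₕ) / (Σ Nₕ) = (4631·511.9 + 3194·512.3 + 3312·519.9) / 11137
= 5728803.9 / 11137 = 514.3938... → 514.39.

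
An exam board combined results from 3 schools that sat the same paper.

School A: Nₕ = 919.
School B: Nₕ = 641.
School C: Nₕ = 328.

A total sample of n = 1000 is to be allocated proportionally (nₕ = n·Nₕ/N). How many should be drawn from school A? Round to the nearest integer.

Share of school A = 919/1888 = 0.48676.
Allocate 1000 × 0.48676 = 486.758... → 487.

487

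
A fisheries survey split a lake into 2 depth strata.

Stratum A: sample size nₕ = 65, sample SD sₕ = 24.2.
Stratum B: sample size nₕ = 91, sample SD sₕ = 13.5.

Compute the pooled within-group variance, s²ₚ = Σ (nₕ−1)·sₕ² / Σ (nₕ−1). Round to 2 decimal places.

A: (65−1)·24.2² = 64·585.64 = 37480.96
B: (91−1)·13.5² = 90·182.25 = 16402.5
Numerator = 53883.46; denominator = Σ(nₕ−1) = 154.
s²ₚ = 53883.46/154 = 349.8926... → 349.89.

349.89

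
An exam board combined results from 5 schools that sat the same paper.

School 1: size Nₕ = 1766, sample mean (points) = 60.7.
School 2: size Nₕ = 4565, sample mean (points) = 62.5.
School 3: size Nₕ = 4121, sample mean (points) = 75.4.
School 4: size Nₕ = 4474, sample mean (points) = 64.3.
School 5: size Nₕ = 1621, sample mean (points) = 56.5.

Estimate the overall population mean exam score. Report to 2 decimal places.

N = 1766 + 4565 + 4121 + 4474 + 1621 = 16547.
Weight each subgroup mean by Nₕ/N and sum.
Σ Nₕx̄ₕ = 1766·60.7 + 4565·62.5 + 4121·75.4 + 4474·64.3 + 1621·56.5 = 107196.2 + 285312.5 + 310723.4 + 287678.2 + 91586.5 = 1082496.8.
Divide by N: 1082496.8 / 16547 = 65.4195... → 65.42.

65.42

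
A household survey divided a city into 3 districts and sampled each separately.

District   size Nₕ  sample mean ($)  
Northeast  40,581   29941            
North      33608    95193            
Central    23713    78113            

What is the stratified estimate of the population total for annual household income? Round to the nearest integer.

Estimate total by summing Nₕ·x̄ₕ over strata.
40581·29941 + 33608·95193 + 23713·78113 = 1215035721 + 3199246344 + 1852293569 = 6266575634.

6266575634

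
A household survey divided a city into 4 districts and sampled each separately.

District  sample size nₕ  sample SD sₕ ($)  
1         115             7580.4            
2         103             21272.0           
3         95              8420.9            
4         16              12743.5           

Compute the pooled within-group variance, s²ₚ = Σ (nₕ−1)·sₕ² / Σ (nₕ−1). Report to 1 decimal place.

190175856.9

1: (115−1)·7580.4² = 114·57462464.16 = 6550720914.24
2: (103−1)·21272.0² = 102·452497984 = 46154794368
3: (95−1)·8420.9² = 94·70911556.81 = 6665686340.14
4: (16−1)·12743.5² = 15·162396792.25 = 2435951883.75
Numerator = 61807153506.13; denominator = Σ(nₕ−1) = 325.
s²ₚ = 61807153506.13/325 = 190175856.942... → 190175856.9.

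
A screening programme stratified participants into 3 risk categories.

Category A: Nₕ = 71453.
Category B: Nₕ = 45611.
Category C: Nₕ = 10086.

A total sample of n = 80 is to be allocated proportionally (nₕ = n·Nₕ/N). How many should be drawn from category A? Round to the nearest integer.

N = 71453 + 45611 + 10086 = 127150.
n_A = 80·71453/127150 = 44.957... → 45.

45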